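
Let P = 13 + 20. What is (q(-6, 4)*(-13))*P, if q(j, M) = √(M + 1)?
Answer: -429*√5 ≈ -959.27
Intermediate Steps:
P = 33
q(j, M) = √(1 + M)
(q(-6, 4)*(-13))*P = (√(1 + 4)*(-13))*33 = (√5*(-13))*33 = -13*√5*33 = -429*√5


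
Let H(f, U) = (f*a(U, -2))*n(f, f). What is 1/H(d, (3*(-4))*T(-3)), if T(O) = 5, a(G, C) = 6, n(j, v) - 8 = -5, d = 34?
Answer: 1/612 ≈ 0.0016340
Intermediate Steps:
n(j, v) = 3 (n(j, v) = 8 - 5 = 3)
H(f, U) = 18*f (H(f, U) = (f*6)*3 = (6*f)*3 = 18*f)
1/H(d, (3*(-4))*T(-3)) = 1/(18*34) = 1/612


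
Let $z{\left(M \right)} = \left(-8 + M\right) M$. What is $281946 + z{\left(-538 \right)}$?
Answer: $575694$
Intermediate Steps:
$z{\left(M \right)} = M \left(-8 + M\right)$
$281946 + z{\left(-538 \right)} = 281946 - 538 \left(-8 - 538\right) = 281946 - -293748 = 281946 + 293748 = 575694$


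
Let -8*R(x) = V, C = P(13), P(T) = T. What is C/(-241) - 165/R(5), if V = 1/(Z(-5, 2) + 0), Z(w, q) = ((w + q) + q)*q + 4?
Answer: 636227/241 ≈ 2639.9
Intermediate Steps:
C = 13
Z(w, q) = 4 + q*(w + 2*q) (Z(w, q) = ((q + w) + q)*q + 4 = (w + 2*q)*q + 4 = q*(w + 2*q) + 4 = 4 + q*(w + 2*q))
V = ½ (V = 1/((4 + 2*2² + 2*(-5)) + 0) = 1/((4 + 2*4 - 10) + 0) = 1/((4 + 8 - 10) + 0) = 1/(2 + 0) = 1/2 = ½ ≈ 0.50000)
R(x) = -1/16 (R(x) = -⅛*½ = -1/16)
C/(-241) - 165/R(5) = 13/(-241) - 165/(-1/16) = 13*(-1/241) - 165*(-16) = -13/241 + 2640 = 636227/241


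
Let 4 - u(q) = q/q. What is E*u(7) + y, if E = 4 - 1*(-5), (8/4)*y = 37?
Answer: 91/2 ≈ 45.500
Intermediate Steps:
u(q) = 3 (u(q) = 4 - q/q = 4 - 1*1 = 4 - 1 = 3)
y = 37/2 (y = (½)*37 = 37/2 ≈ 18.500)
E = 9 (E = 4 + 5 = 9)
E*u(7) + y = 9*3 + 37/2 = 27 + 37/2 = 91/2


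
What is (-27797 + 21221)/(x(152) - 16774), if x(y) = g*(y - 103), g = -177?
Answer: 6576/25447 ≈ 0.25842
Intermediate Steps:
x(y) = 18231 - 177*y (x(y) = -177*(y - 103) = -177*(-103 + y) = 18231 - 177*y)
(-27797 + 21221)/(x(152) - 16774) = (-27797 + 21221)/((18231 - 177*152) - 16774) = -6576/((18231 - 26904) - 16774) = -6576/(-8673 - 16774) = -6576/(-25447) = -6576*(-1/25447) = 6576/25447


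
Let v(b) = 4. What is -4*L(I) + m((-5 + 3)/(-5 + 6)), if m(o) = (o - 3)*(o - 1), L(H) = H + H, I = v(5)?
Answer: -17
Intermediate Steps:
I = 4
L(H) = 2*H
m(o) = (-1 + o)*(-3 + o) (m(o) = (-3 + o)*(-1 + o) = (-1 + o)*(-3 + o))
-4*L(I) + m((-5 + 3)/(-5 + 6)) = -8*4 + (3 + ((-5 + 3)/(-5 + 6))² - 4*(-5 + 3)/(-5 + 6)) = -4*8 + (3 + (-2/1)² - (-8)/1) = -32 + (3 + (-2*1)² - (-8)) = -32 + (3 + (-2)² - 4*(-2)) = -32 + (3 + 4 + 8) = -32 + 15 = -17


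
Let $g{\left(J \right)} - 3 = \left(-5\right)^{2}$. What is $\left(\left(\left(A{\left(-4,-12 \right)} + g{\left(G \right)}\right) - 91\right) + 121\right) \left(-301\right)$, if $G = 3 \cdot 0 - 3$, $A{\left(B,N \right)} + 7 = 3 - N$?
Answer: $-19866$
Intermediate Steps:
$A{\left(B,N \right)} = -4 - N$ ($A{\left(B,N \right)} = -7 - \left(-3 + N\right) = -4 - N$)
$G = -3$ ($G = 0 - 3 = -3$)
$g{\left(J \right)} = 28$ ($g{\left(J \right)} = 3 + \left(-5\right)^{2} = 3 + 25 = 28$)
$\left(\left(\left(A{\left(-4,-12 \right)} + g{\left(G \right)}\right) - 91\right) + 121\right) \left(-301\right) = \left(\left(\left(\left(-4 - -12\right) + 28\right) - 91\right) + 121\right) \left(-301\right) = \left(\left(\left(\left(-4 + 12\right) + 28\right) - 91\right) + 121\right) \left(-301\right) = \left(\left(\left(8 + 28\right) - 91\right) + 121\right) \left(-301\right) = \left(\left(36 - 91\right) + 121\right) \left(-301\right) = \left(-55 + 121\right) \left(-301\right) = 66 \left(-301\right) = -19866$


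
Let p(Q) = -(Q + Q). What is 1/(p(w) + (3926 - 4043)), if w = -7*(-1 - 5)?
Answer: -1/201 ≈ -0.0049751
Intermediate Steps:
w = 42 (w = -7*(-6) = 42)
p(Q) = -2*Q
1/(p(w) + (3926 - 4043)) = 1/(-2*42 + (3926 - 4043)) = 1/(-84 - 117) = 1/(-201) = -1/201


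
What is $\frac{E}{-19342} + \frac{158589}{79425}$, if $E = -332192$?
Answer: $\frac{1636209891}{85346575} \approx 19.171$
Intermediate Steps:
$\frac{E}{-19342} + \frac{158589}{79425} = - \frac{332192}{-19342} + \frac{158589}{79425} = \left(-332192\right) \left(- \frac{1}{19342}\right) + 158589 \cdot \frac{1}{79425} = \frac{166096}{9671} + \frac{17621}{8825} = \frac{1636209891}{85346575}$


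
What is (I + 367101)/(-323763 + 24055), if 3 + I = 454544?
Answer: -410821/149854 ≈ -2.7415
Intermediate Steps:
I = 454541 (I = -3 + 454544 = 454541)
(I + 367101)/(-323763 + 24055) = (454541 + 367101)/(-323763 + 24055) = 821642/(-299708) = 821642*(-1/299708) = -410821/149854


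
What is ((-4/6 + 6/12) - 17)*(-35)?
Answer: 3605/6 ≈ 600.83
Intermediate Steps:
((-4/6 + 6/12) - 17)*(-35) = ((-4*⅙ + 6*(1/12)) - 17)*(-35) = ((-⅔ + ½) - 17)*(-35) = (-⅙ - 17)*(-35) = -103/6*(-35) = 3605/6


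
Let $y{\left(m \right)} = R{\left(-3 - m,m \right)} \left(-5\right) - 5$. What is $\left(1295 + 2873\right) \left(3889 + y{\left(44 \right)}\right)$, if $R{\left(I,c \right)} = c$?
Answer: $15271552$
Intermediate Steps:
$y{\left(m \right)} = -5 - 5 m$ ($y{\left(m \right)} = m \left(-5\right) - 5 = - 5 m - 5 = -5 - 5 m$)
$\left(1295 + 2873\right) \left(3889 + y{\left(44 \right)}\right) = \left(1295 + 2873\right) \left(3889 - 225\right) = 4168 \left(3889 - 225\right) = 4168 \cdot 3664 = 15271552$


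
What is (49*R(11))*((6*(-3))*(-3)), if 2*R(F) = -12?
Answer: -15876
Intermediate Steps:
R(F) = -6 (R(F) = (½)*(-12) = -6)
(49*R(11))*((6*(-3))*(-3)) = (49*(-6))*((6*(-3))*(-3)) = -(-5292)*(-3) = -294*54 = -15876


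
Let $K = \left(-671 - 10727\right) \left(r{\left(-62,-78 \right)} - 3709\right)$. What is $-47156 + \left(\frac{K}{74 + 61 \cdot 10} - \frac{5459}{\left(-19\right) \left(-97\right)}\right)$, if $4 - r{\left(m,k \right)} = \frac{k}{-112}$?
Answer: $\frac{9035949007}{619248} \approx 14592.0$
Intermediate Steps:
$r{\left(m,k \right)} = 4 + \frac{k}{112}$ ($r{\left(m,k \right)} = 4 - \frac{k}{-112} = 4 - k \left(- \frac{1}{112}\right) = 4 - - \frac{k}{112} = 4 + \frac{k}{112}$)
$K = \frac{1182650781}{28}$ ($K = \left(-671 - 10727\right) \left(\left(4 + \frac{1}{112} \left(-78\right)\right) - 3709\right) = - 11398 \left(\left(4 - \frac{39}{56}\right) - 3709\right) = - 11398 \left(\frac{185}{56} - 3709\right) = \left(-11398\right) \left(- \frac{207519}{56}\right) = \frac{1182650781}{28} \approx 4.2238 \cdot 10^{7}$)
$-47156 + \left(\frac{K}{74 + 61 \cdot 10} - \frac{5459}{\left(-19\right) \left(-97\right)}\right) = -47156 + \left(\frac{1182650781}{28 \left(74 + 61 \cdot 10\right)} - \frac{5459}{\left(-19\right) \left(-97\right)}\right) = -47156 + \left(\frac{1182650781}{28 \left(74 + 610\right)} - \frac{5459}{1843}\right) = -47156 + \left(\frac{1182650781}{28 \cdot 684} - \frac{5459}{1843}\right) = -47156 + \left(\frac{1182650781}{28} \cdot \frac{1}{684} - \frac{5459}{1843}\right) = -47156 + \left(\frac{394216927}{6384} - \frac{5459}{1843}\right) = -47156 + \frac{38237207695}{619248} = \frac{9035949007}{619248}$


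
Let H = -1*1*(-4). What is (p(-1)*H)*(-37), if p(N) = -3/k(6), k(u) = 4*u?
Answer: 37/2 ≈ 18.500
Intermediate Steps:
p(N) = -⅛ (p(N) = -3/(4*6) = -3/24 = -3*1/24 = -⅛)
H = 4 (H = -1*(-4) = 4)
(p(-1)*H)*(-37) = -⅛*4*(-37) = -½*(-37) = 37/2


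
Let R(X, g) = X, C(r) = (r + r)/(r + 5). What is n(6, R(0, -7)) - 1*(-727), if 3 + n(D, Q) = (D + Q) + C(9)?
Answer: 5119/7 ≈ 731.29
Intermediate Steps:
C(r) = 2*r/(5 + r) (C(r) = (2*r)/(5 + r) = 2*r/(5 + r))
n(D, Q) = -12/7 + D + Q (n(D, Q) = -3 + ((D + Q) + 2*9/(5 + 9)) = -3 + ((D + Q) + 2*9/14) = -3 + ((D + Q) + 2*9*(1/14)) = -3 + ((D + Q) + 9/7) = -3 + (9/7 + D + Q) = -12/7 + D + Q)
n(6, R(0, -7)) - 1*(-727) = (-12/7 + 6 + 0) - 1*(-727) = 30/7 + 727 = 5119/7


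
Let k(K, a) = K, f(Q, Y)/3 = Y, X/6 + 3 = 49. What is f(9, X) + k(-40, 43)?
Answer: 788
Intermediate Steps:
X = 276 (X = -18 + 6*49 = -18 + 294 = 276)
f(Q, Y) = 3*Y
f(9, X) + k(-40, 43) = 3*276 - 40 = 828 - 40 = 788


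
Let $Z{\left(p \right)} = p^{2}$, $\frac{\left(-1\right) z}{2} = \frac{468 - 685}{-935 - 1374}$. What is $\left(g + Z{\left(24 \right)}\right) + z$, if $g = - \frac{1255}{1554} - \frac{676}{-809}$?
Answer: $\frac{1671572943881}{2902842474} \approx 575.84$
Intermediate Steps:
$z = - \frac{434}{2309}$ ($z = - 2 \frac{468 - 685}{-935 - 1374} = - 2 \left(- \frac{217}{-2309}\right) = - 2 \left(\left(-217\right) \left(- \frac{1}{2309}\right)\right) = \left(-2\right) \frac{217}{2309} = - \frac{434}{2309} \approx -0.18796$)
$g = \frac{35209}{1257186}$ ($g = \left(-1255\right) \frac{1}{1554} - - \frac{676}{809} = - \frac{1255}{1554} + \frac{676}{809} = \frac{35209}{1257186} \approx 0.028006$)
$\left(g + Z{\left(24 \right)}\right) + z = \left(\frac{35209}{1257186} + 24^{2}\right) - \frac{434}{2309} = \left(\frac{35209}{1257186} + 576\right) - \frac{434}{2309} = \frac{724174345}{1257186} - \frac{434}{2309} = \frac{1671572943881}{2902842474}$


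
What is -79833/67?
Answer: -79833/67 ≈ -1191.5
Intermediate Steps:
-79833/67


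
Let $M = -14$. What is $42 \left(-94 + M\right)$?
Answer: $-4536$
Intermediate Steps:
$42 \left(-94 + M\right) = 42 \left(-94 - 14\right) = 42 \left(-108\right) = -4536$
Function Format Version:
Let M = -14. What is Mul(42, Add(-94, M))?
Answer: -4536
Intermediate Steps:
Mul(42, Add(-94, M)) = Mul(42, Add(-94, -14)) = Mul(42, -108) = -4536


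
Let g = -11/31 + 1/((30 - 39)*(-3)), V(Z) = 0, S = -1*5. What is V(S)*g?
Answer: 0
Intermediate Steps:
S = -5
g = -266/837 (g = -11*1/31 - ⅓/(-9) = -11/31 - ⅑*(-⅓) = -11/31 + 1/27 = -266/837 ≈ -0.31780)
V(S)*g = 0*(-266/837) = 0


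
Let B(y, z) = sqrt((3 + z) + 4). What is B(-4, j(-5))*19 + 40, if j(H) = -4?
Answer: 40 + 19*sqrt(3) ≈ 72.909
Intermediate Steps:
B(y, z) = sqrt(7 + z)
B(-4, j(-5))*19 + 40 = sqrt(7 - 4)*19 + 40 = sqrt(3)*19 + 40 = 19*sqrt(3) + 40 = 40 + 19*sqrt(3)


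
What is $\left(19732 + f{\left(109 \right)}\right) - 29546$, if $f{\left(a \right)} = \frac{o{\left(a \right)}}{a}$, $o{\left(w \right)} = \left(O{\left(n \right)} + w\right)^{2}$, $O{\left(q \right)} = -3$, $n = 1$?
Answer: $- \frac{1058490}{109} \approx -9710.9$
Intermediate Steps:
$o{\left(w \right)} = \left(-3 + w\right)^{2}$
$f{\left(a \right)} = \frac{\left(-3 + a\right)^{2}}{a}$
$\left(19732 + f{\left(109 \right)}\right) - 29546 = \left(19732 + \frac{\left(-3 + 109\right)^{2}}{109}\right) - 29546 = \left(19732 + \frac{106^{2}}{109}\right) - 29546 = \left(19732 + \frac{1}{109} \cdot 11236\right) - 29546 = \left(19732 + \frac{11236}{109}\right) - 29546 = \frac{2162024}{109} - 29546 = - \frac{1058490}{109}$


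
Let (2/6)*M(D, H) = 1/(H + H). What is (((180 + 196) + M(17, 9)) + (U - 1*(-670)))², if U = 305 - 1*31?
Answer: 62742241/36 ≈ 1.7428e+6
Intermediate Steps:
M(D, H) = 3/(2*H) (M(D, H) = 3/(H + H) = 3/((2*H)) = 3*(1/(2*H)) = 3/(2*H))
U = 274 (U = 305 - 31 = 274)
(((180 + 196) + M(17, 9)) + (U - 1*(-670)))² = (((180 + 196) + (3/2)/9) + (274 - 1*(-670)))² = ((376 + (3/2)*(⅑)) + (274 + 670))² = ((376 + ⅙) + 944)² = (2257/6 + 944)² = (7921/6)² = 62742241/36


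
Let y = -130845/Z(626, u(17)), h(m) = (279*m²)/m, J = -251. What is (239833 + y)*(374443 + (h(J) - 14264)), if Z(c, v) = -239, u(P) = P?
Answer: 16669387919800/239 ≈ 6.9746e+10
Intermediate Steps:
h(m) = 279*m
y = 130845/239 (y = -130845/(-239) = -130845*(-1/239) = 130845/239 ≈ 547.47)
(239833 + y)*(374443 + (h(J) - 14264)) = (239833 + 130845/239)*(374443 + (279*(-251) - 14264)) = 57450932*(374443 + (-70029 - 14264))/239 = 57450932*(374443 - 84293)/239 = (57450932/239)*290150 = 16669387919800/239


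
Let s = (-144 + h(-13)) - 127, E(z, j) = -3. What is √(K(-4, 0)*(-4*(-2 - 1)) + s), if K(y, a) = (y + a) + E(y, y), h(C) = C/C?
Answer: I*√354 ≈ 18.815*I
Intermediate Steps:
h(C) = 1
K(y, a) = -3 + a + y (K(y, a) = (y + a) - 3 = (a + y) - 3 = -3 + a + y)
s = -270 (s = (-144 + 1) - 127 = -143 - 127 = -270)
√(K(-4, 0)*(-4*(-2 - 1)) + s) = √((-3 + 0 - 4)*(-4*(-2 - 1)) - 270) = √(-(-28)*(-3) - 270) = √(-7*12 - 270) = √(-84 - 270) = √(-354) = I*√354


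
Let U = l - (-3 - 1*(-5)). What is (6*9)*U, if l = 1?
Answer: -54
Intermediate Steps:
U = -1 (U = 1 - (-3 - 1*(-5)) = 1 - (-3 + 5) = 1 - 1*2 = 1 - 2 = -1)
(6*9)*U = (6*9)*(-1) = 54*(-1) = -54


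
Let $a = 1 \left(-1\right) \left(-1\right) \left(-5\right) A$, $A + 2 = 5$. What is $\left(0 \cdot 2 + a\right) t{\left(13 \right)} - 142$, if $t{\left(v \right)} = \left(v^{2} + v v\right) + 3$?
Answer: $-5257$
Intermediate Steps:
$A = 3$ ($A = -2 + 5 = 3$)
$a = -15$ ($a = 1 \left(-1\right) \left(-1\right) \left(-5\right) 3 = 1 \cdot 1 \left(-5\right) 3 = 1 \left(-5\right) 3 = \left(-5\right) 3 = -15$)
$t{\left(v \right)} = 3 + 2 v^{2}$ ($t{\left(v \right)} = \left(v^{2} + v^{2}\right) + 3 = 2 v^{2} + 3 = 3 + 2 v^{2}$)
$\left(0 \cdot 2 + a\right) t{\left(13 \right)} - 142 = \left(0 \cdot 2 - 15\right) \left(3 + 2 \cdot 13^{2}\right) - 142 = \left(0 - 15\right) \left(3 + 2 \cdot 169\right) - 142 = - 15 \left(3 + 338\right) - 142 = \left(-15\right) 341 - 142 = -5115 - 142 = -5257$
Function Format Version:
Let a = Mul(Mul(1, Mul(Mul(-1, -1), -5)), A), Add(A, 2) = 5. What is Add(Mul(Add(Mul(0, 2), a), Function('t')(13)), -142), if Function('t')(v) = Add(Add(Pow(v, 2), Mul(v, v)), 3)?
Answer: -5257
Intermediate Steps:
A = 3 (A = Add(-2, 5) = 3)
a = -15 (a = Mul(Mul(1, Mul(Mul(-1, -1), -5)), 3) = Mul(Mul(1, Mul(1, -5)), 3) = Mul(Mul(1, -5), 3) = Mul(-5, 3) = -15)
Function('t')(v) = Add(3, Mul(2, Pow(v, 2))) (Function('t')(v) = Add(Add(Pow(v, 2), Pow(v, 2)), 3) = Add(Mul(2, Pow(v, 2)), 3) = Add(3, Mul(2, Pow(v, 2))))
Add(Mul(Add(Mul(0, 2), a), Function('t')(13)), -142) = Add(Mul(Add(Mul(0, 2), -15), Add(3, Mul(2, Pow(13, 2)))), -142) = Add(Mul(Add(0, -15), Add(3, Mul(2, 169))), -142) = Add(Mul(-15, Add(3, 338)), -142) = Add(Mul(-15, 341), -142) = Add(-5115, -142) = -5257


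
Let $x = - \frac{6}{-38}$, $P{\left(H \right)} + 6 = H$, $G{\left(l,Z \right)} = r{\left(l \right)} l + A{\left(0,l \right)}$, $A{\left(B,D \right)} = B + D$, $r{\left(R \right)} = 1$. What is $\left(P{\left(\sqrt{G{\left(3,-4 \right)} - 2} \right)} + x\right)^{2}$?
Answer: $\frac{5329}{361} \approx 14.762$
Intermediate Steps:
$G{\left(l,Z \right)} = 2 l$ ($G{\left(l,Z \right)} = 1 l + \left(0 + l\right) = l + l = 2 l$)
$P{\left(H \right)} = -6 + H$
$x = \frac{3}{19}$ ($x = \left(-6\right) \left(- \frac{1}{38}\right) = \frac{3}{19} \approx 0.15789$)
$\left(P{\left(\sqrt{G{\left(3,-4 \right)} - 2} \right)} + x\right)^{2} = \left(\left(-6 + \sqrt{2 \cdot 3 - 2}\right) + \frac{3}{19}\right)^{2} = \left(\left(-6 + \sqrt{6 - 2}\right) + \frac{3}{19}\right)^{2} = \left(\left(-6 + \sqrt{4}\right) + \frac{3}{19}\right)^{2} = \left(\left(-6 + 2\right) + \frac{3}{19}\right)^{2} = \left(-4 + \frac{3}{19}\right)^{2} = \left(- \frac{73}{19}\right)^{2} = \frac{5329}{361}$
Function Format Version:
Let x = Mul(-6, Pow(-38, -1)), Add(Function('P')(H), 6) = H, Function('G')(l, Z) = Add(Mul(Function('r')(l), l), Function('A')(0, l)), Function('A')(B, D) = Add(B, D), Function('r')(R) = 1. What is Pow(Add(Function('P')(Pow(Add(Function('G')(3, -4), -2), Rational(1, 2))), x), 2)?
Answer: Rational(5329, 361) ≈ 14.762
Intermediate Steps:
Function('G')(l, Z) = Mul(2, l) (Function('G')(l, Z) = Add(Mul(1, l), Add(0, l)) = Add(l, l) = Mul(2, l))
Function('P')(H) = Add(-6, H)
x = Rational(3, 19) (x = Mul(-6, Rational(-1, 38)) = Rational(3, 19) ≈ 0.15789)
Pow(Add(Function('P')(Pow(Add(Function('G')(3, -4), -2), Rational(1, 2))), x), 2) = Pow(Add(Add(-6, Pow(Add(Mul(2, 3), -2), Rational(1, 2))), Rational(3, 19)), 2) = Pow(Add(Add(-6, Pow(Add(6, -2), Rational(1, 2))), Rational(3, 19)), 2) = Pow(Add(Add(-6, Pow(4, Rational(1, 2))), Rational(3, 19)), 2) = Pow(Add(Add(-6, 2), Rational(3, 19)), 2) = Pow(Add(-4, Rational(3, 19)), 2) = Pow(Rational(-73, 19), 2) = Rational(5329, 361)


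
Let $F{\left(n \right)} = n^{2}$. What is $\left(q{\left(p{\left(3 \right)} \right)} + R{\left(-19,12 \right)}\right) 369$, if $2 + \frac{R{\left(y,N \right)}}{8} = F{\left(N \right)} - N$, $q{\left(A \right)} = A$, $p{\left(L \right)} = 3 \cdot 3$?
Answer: $387081$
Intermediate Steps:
$p{\left(L \right)} = 9$
$R{\left(y,N \right)} = -16 - 8 N + 8 N^{2}$ ($R{\left(y,N \right)} = -16 + 8 \left(N^{2} - N\right) = -16 + \left(- 8 N + 8 N^{2}\right) = -16 - 8 N + 8 N^{2}$)
$\left(q{\left(p{\left(3 \right)} \right)} + R{\left(-19,12 \right)}\right) 369 = \left(9 - \left(112 - 1152\right)\right) 369 = \left(9 - -1040\right) 369 = \left(9 + 1040\right) 369 = 1049 \cdot 369 = 387081$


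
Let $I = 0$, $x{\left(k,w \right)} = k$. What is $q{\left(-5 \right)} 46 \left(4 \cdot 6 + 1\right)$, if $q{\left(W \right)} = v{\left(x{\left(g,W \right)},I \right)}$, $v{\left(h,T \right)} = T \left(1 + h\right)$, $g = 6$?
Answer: $0$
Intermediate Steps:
$q{\left(W \right)} = 0$ ($q{\left(W \right)} = 0 \left(1 + 6\right) = 0 \cdot 7 = 0$)
$q{\left(-5 \right)} 46 \left(4 \cdot 6 + 1\right) = 0 \cdot 46 \left(4 \cdot 6 + 1\right) = 0 \left(24 + 1\right) = 0 \cdot 25 = 0$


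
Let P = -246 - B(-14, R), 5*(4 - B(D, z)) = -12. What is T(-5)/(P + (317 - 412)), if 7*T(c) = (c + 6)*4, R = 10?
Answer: -20/12159 ≈ -0.0016449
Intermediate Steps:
B(D, z) = 32/5 (B(D, z) = 4 - 1/5*(-12) = 4 + 12/5 = 32/5)
P = -1262/5 (P = -246 - 1*32/5 = -246 - 32/5 = -1262/5 ≈ -252.40)
T(c) = 24/7 + 4*c/7 (T(c) = ((c + 6)*4)/7 = ((6 + c)*4)/7 = (24 + 4*c)/7 = 24/7 + 4*c/7)
T(-5)/(P + (317 - 412)) = (24/7 + (4/7)*(-5))/(-1262/5 + (317 - 412)) = (24/7 - 20/7)/(-1262/5 - 95) = 4/(7*(-1737/5)) = (4/7)*(-5/1737) = -20/12159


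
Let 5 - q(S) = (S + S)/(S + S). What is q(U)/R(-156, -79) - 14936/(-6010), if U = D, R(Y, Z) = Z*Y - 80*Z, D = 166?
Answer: 34811353/14006305 ≈ 2.4854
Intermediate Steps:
R(Y, Z) = -80*Z + Y*Z (R(Y, Z) = Y*Z - 80*Z = -80*Z + Y*Z)
U = 166
q(S) = 4 (q(S) = 5 - (S + S)/(S + S) = 5 - 2*S/(2*S) = 5 - 2*S*1/(2*S) = 5 - 1*1 = 5 - 1 = 4)
q(U)/R(-156, -79) - 14936/(-6010) = 4/((-79*(-80 - 156))) - 14936/(-6010) = 4/((-79*(-236))) - 14936*(-1/6010) = 4/18644 + 7468/3005 = 4*(1/18644) + 7468/3005 = 1/4661 + 7468/3005 = 34811353/14006305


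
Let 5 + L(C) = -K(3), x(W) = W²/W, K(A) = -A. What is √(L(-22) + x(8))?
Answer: √6 ≈ 2.4495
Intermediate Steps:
x(W) = W
L(C) = -2 (L(C) = -5 - (-1)*3 = -5 - 1*(-3) = -5 + 3 = -2)
√(L(-22) + x(8)) = √(-2 + 8) = √6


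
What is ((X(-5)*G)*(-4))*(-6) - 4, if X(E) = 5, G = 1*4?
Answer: 476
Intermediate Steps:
G = 4
((X(-5)*G)*(-4))*(-6) - 4 = ((5*4)*(-4))*(-6) - 4 = (20*(-4))*(-6) - 4 = -80*(-6) - 4 = 480 - 4 = 476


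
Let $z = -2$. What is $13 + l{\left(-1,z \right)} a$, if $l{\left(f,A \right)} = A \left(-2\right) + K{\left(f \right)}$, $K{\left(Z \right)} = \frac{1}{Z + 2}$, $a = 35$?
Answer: $188$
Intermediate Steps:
$K{\left(Z \right)} = \frac{1}{2 + Z}$
$l{\left(f,A \right)} = \frac{1}{2 + f} - 2 A$ ($l{\left(f,A \right)} = A \left(-2\right) + \frac{1}{2 + f} = - 2 A + \frac{1}{2 + f} = \frac{1}{2 + f} - 2 A$)
$13 + l{\left(-1,z \right)} a = 13 + \frac{1 - - 4 \left(2 - 1\right)}{2 - 1} \cdot 35 = 13 + \frac{1 - \left(-4\right) 1}{1} \cdot 35 = 13 + 1 \left(1 + 4\right) 35 = 13 + 1 \cdot 5 \cdot 35 = 13 + 5 \cdot 35 = 13 + 175 = 188$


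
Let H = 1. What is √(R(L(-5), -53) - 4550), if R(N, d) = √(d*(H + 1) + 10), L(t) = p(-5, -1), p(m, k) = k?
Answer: √(-4550 + 4*I*√6) ≈ 0.0726 + 67.454*I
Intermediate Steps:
L(t) = -1
R(N, d) = √(10 + 2*d) (R(N, d) = √(d*(1 + 1) + 10) = √(d*2 + 10) = √(2*d + 10) = √(10 + 2*d))
√(R(L(-5), -53) - 4550) = √(√(10 + 2*(-53)) - 4550) = √(√(10 - 106) - 4550) = √(√(-96) - 4550) = √(4*I*√6 - 4550) = √(-4550 + 4*I*√6)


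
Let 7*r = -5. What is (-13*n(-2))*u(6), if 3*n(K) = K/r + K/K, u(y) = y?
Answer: -494/5 ≈ -98.800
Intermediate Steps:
r = -5/7 (r = (⅐)*(-5) = -5/7 ≈ -0.71429)
n(K) = ⅓ - 7*K/15 (n(K) = (K/(-5/7) + K/K)/3 = (K*(-7/5) + 1)/3 = (-7*K/5 + 1)/3 = (1 - 7*K/5)/3 = ⅓ - 7*K/15)
(-13*n(-2))*u(6) = -13*(⅓ - 7/15*(-2))*6 = -13*(⅓ + 14/15)*6 = -13*19/15*6 = -247/15*6 = -494/5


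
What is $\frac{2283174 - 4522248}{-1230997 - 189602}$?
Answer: $\frac{746358}{473533} \approx 1.5761$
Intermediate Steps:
$\frac{2283174 - 4522248}{-1230997 - 189602} = - \frac{2239074}{-1230997 + \left(-1815292 + 1625690\right)} = - \frac{2239074}{-1230997 - 189602} = - \frac{2239074}{-1420599} = \left(-2239074\right) \left(- \frac{1}{1420599}\right) = \frac{746358}{473533}$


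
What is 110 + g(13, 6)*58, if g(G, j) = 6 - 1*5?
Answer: 168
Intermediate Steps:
g(G, j) = 1 (g(G, j) = 6 - 5 = 1)
110 + g(13, 6)*58 = 110 + 1*58 = 110 + 58 = 168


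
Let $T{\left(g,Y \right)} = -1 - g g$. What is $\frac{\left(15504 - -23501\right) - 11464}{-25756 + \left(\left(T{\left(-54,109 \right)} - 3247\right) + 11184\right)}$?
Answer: $- \frac{27541}{20736} \approx -1.3282$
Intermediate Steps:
$T{\left(g,Y \right)} = -1 - g^{2}$
$\frac{\left(15504 - -23501\right) - 11464}{-25756 + \left(\left(T{\left(-54,109 \right)} - 3247\right) + 11184\right)} = \frac{\left(15504 - -23501\right) - 11464}{-25756 + \left(\left(\left(-1 - \left(-54\right)^{2}\right) - 3247\right) + 11184\right)} = \frac{\left(15504 + 23501\right) - 11464}{-25756 + \left(\left(\left(-1 - 2916\right) - 3247\right) + 11184\right)} = \frac{39005 - 11464}{-25756 + \left(\left(\left(-1 - 2916\right) - 3247\right) + 11184\right)} = \frac{27541}{-25756 + \left(\left(-2917 - 3247\right) + 11184\right)} = \frac{27541}{-25756 + \left(-6164 + 11184\right)} = \frac{27541}{-25756 + 5020} = \frac{27541}{-20736} = 27541 \left(- \frac{1}{20736}\right) = - \frac{27541}{20736}$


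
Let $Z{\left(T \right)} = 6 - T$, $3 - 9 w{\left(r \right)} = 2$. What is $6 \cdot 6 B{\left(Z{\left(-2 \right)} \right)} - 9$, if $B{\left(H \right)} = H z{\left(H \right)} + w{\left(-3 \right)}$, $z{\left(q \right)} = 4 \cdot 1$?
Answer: $1147$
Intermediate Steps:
$w{\left(r \right)} = \frac{1}{9}$ ($w{\left(r \right)} = \frac{1}{3} - \frac{2}{9} = \frac{1}{9}$)
$z{\left(q \right)} = 4$
$B{\left(H \right)} = \frac{1}{9} + 4 H$ ($B{\left(H \right)} = H 4 + \frac{1}{9} = 4 H + \frac{1}{9} = \frac{1}{9} + 4 H$)
$6 \cdot 6 B{\left(Z{\left(-2 \right)} \right)} - 9 = 6 \cdot 6 \left(\frac{1}{9} + 4 \left(6 - -2\right)\right) - 9 = 6 \cdot 6 \left(\frac{1}{9} + 4 \left(6 + 2\right)\right) - 9 = 6 \cdot 6 \left(\frac{1}{9} + 4 \cdot 8\right) - 9 = 6 \cdot 6 \left(\frac{1}{9} + 32\right) - 9 = 6 \cdot 6 \cdot \frac{289}{9} - 9 = 6 \cdot \frac{578}{3} - 9 = 1156 - 9 = 1147$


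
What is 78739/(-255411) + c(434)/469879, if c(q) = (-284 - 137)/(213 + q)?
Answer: -23937685797938/77647935629043 ≈ -0.30828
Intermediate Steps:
c(q) = -421/(213 + q)
78739/(-255411) + c(434)/469879 = 78739/(-255411) - 421/(213 + 434)/469879 = 78739*(-1/255411) - 421/647*(1/469879) = -78739/255411 - 421*1/647*(1/469879) = -78739/255411 - 421/647*1/469879 = -78739/255411 - 421/304011713 = -23937685797938/77647935629043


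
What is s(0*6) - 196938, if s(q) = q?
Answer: -196938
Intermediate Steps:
s(0*6) - 196938 = 0*6 - 196938 = 0 - 196938 = -196938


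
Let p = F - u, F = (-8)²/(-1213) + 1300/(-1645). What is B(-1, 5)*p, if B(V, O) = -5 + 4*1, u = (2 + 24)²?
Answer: 270112488/399077 ≈ 676.84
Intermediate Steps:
u = 676 (u = 26² = 676)
B(V, O) = -1 (B(V, O) = -5 + 4 = -1)
F = -336436/399077 (F = 64*(-1/1213) + 1300*(-1/1645) = -64/1213 - 260/329 = -336436/399077 ≈ -0.84304)
p = -270112488/399077 (p = -336436/399077 - 1*676 = -336436/399077 - 676 = -270112488/399077 ≈ -676.84)
B(-1, 5)*p = -1*(-270112488/399077) = 270112488/399077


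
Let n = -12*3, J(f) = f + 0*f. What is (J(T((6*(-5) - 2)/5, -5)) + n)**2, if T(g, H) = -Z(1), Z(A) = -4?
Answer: 1024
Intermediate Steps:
T(g, H) = 4 (T(g, H) = -1*(-4) = 4)
J(f) = f (J(f) = f + 0 = f)
n = -36
(J(T((6*(-5) - 2)/5, -5)) + n)**2 = (4 - 36)**2 = (-32)**2 = 1024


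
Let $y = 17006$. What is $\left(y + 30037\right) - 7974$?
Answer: $39069$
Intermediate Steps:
$\left(y + 30037\right) - 7974 = \left(17006 + 30037\right) - 7974 = 47043 + \left(-8520 + 546\right) = 47043 - 7974 = 39069$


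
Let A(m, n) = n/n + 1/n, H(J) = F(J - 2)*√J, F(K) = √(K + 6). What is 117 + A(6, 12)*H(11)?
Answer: 117 + 13*√165/12 ≈ 130.92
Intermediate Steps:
F(K) = √(6 + K)
H(J) = √J*√(4 + J) (H(J) = √(6 + (J - 2))*√J = √(6 + (-2 + J))*√J = √(4 + J)*√J = √J*√(4 + J))
A(m, n) = 1 + 1/n
117 + A(6, 12)*H(11) = 117 + ((1 + 12)/12)*(√11*√(4 + 11)) = 117 + ((1/12)*13)*(√11*√15) = 117 + 13*√165/12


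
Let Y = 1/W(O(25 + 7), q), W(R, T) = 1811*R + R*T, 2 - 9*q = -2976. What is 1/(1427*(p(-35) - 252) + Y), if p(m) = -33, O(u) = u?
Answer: -616864/250875504471 ≈ -2.4588e-6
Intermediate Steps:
q = 2978/9 (q = 2/9 - ⅑*(-2976) = 2/9 + 992/3 = 2978/9 ≈ 330.89)
Y = 9/616864 (Y = 1/((25 + 7)*(1811 + 2978/9)) = 1/(32*(19277/9)) = 1/(616864/9) = 9/616864 ≈ 1.4590e-5)
1/(1427*(p(-35) - 252) + Y) = 1/(1427*(-33 - 252) + 9/616864) = 1/(1427*(-285) + 9/616864) = 1/(-406695 + 9/616864) = 1/(-250875504471/616864) = -616864/250875504471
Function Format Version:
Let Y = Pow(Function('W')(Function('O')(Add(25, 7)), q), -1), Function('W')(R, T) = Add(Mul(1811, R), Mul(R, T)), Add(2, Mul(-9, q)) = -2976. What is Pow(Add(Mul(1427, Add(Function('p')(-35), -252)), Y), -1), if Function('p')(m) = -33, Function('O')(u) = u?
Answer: Rational(-616864, 250875504471) ≈ -2.4588e-6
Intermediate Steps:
q = Rational(2978, 9) (q = Add(Rational(2, 9), Mul(Rational(-1, 9), -2976)) = Add(Rational(2, 9), Rational(992, 3)) = Rational(2978, 9) ≈ 330.89)
Y = Rational(9, 616864) (Y = Pow(Mul(Add(25, 7), Add(1811, Rational(2978, 9))), -1) = Pow(Mul(32, Rational(19277, 9)), -1) = Pow(Rational(616864, 9), -1) = Rational(9, 616864) ≈ 1.4590e-5)
Pow(Add(Mul(1427, Add(Function('p')(-35), -252)), Y), -1) = Pow(Add(Mul(1427, Add(-33, -252)), Rational(9, 616864)), -1) = Pow(Add(Mul(1427, -285), Rational(9, 616864)), -1) = Pow(Add(-406695, Rational(9, 616864)), -1) = Pow(Rational(-250875504471, 616864), -1) = Rational(-616864, 250875504471)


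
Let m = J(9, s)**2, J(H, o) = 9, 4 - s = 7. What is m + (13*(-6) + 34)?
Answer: 37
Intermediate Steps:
s = -3 (s = 4 - 1*7 = 4 - 7 = -3)
m = 81 (m = 9**2 = 81)
m + (13*(-6) + 34) = 81 + (13*(-6) + 34) = 81 + (-78 + 34) = 81 - 44 = 37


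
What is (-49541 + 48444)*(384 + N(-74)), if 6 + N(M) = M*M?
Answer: -6421838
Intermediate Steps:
N(M) = -6 + M² (N(M) = -6 + M*M = -6 + M²)
(-49541 + 48444)*(384 + N(-74)) = (-49541 + 48444)*(384 + (-6 + (-74)²)) = -1097*(384 + (-6 + 5476)) = -1097*(384 + 5470) = -1097*5854 = -6421838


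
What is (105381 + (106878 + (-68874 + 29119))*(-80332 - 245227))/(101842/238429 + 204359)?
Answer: -5210243823388304/48725213853 ≈ -1.0693e+5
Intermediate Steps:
(105381 + (106878 + (-68874 + 29119))*(-80332 - 245227))/(101842/238429 + 204359) = (105381 + (106878 - 39755)*(-325559))/(101842*(1/238429) + 204359) = (105381 + 67123*(-325559))/(101842/238429 + 204359) = (105381 - 21852496757)/(48725213853/238429) = -21852391376*238429/48725213853 = -5210243823388304/48725213853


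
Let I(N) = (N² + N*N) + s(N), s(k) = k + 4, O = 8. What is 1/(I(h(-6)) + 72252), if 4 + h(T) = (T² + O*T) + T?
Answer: 1/73202 ≈ 1.3661e-5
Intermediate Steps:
s(k) = 4 + k
h(T) = -4 + T² + 9*T (h(T) = -4 + ((T² + 8*T) + T) = -4 + (T² + 9*T) = -4 + T² + 9*T)
I(N) = 4 + N + 2*N² (I(N) = (N² + N*N) + (4 + N) = (N² + N²) + (4 + N) = 2*N² + (4 + N) = 4 + N + 2*N²)
1/(I(h(-6)) + 72252) = 1/((4 + (-4 + (-6)² + 9*(-6)) + 2*(-4 + (-6)² + 9*(-6))²) + 72252) = 1/((4 + (-4 + 36 - 54) + 2*(-4 + 36 - 54)²) + 72252) = 1/((4 - 22 + 2*(-22)²) + 72252) = 1/((4 - 22 + 2*484) + 72252) = 1/((4 - 22 + 968) + 72252) = 1/(950 + 72252) = 1/73202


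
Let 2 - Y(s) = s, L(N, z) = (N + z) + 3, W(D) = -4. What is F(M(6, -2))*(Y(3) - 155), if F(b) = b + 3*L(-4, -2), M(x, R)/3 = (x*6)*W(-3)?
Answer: 68796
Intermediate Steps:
L(N, z) = 3 + N + z
Y(s) = 2 - s
M(x, R) = -72*x (M(x, R) = 3*((x*6)*(-4)) = 3*((6*x)*(-4)) = 3*(-24*x) = -72*x)
F(b) = -9 + b (F(b) = b + 3*(3 - 4 - 2) = b + 3*(-3) = b - 9 = -9 + b)
F(M(6, -2))*(Y(3) - 155) = (-9 - 72*6)*((2 - 1*3) - 155) = (-9 - 432)*((2 - 3) - 155) = -441*(-1 - 155) = -441*(-156) = 68796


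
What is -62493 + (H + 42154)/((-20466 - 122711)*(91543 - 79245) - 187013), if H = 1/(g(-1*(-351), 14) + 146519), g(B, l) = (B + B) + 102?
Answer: -16212716877847842144/259432526389157 ≈ -62493.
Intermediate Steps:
g(B, l) = 102 + 2*B (g(B, l) = 2*B + 102 = 102 + 2*B)
H = 1/147323 (H = 1/((102 + 2*(-1*(-351))) + 146519) = 1/((102 + 2*351) + 146519) = 1/((102 + 702) + 146519) = 1/(804 + 146519) = 1/147323 ≈ 6.7878e-6)
-62493 + (H + 42154)/((-20466 - 122711)*(91543 - 79245) - 187013) = -62493 + (1/147323 + 42154)/((-20466 - 122711)*(91543 - 79245) - 187013) = -62493 + 6210253743/(147323*(-143177*12298 - 187013)) = -62493 + 6210253743/(147323*(-1760790746 - 187013)) = -62493 + (6210253743/147323)/(-1760977759) = -62493 + (6210253743/147323)*(-1/1760977759) = -62493 - 6210253743/259432526389157 = -16212716877847842144/259432526389157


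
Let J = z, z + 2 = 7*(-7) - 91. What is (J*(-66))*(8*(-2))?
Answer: -149952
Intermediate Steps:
z = -142 (z = -2 + (7*(-7) - 91) = -2 + (-49 - 91) = -2 - 140 = -142)
J = -142
(J*(-66))*(8*(-2)) = (-142*(-66))*(8*(-2)) = 9372*(-16) = -149952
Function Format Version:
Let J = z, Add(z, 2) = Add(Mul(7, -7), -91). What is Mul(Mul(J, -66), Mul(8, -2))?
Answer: -149952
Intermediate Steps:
z = -142 (z = Add(-2, Add(Mul(7, -7), -91)) = Add(-2, Add(-49, -91)) = Add(-2, -140) = -142)
J = -142
Mul(Mul(J, -66), Mul(8, -2)) = Mul(Mul(-142, -66), Mul(8, -2)) = Mul(9372, -16) = -149952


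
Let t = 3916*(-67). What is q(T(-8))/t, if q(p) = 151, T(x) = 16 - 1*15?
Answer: -151/262372 ≈ -0.00057552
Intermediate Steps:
T(x) = 1 (T(x) = 16 - 15 = 1)
t = -262372
q(T(-8))/t = 151/(-262372) = 151*(-1/262372) = -151/262372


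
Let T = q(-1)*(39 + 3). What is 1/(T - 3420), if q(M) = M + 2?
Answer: -1/3378 ≈ -0.00029603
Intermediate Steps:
q(M) = 2 + M
T = 42 (T = (2 - 1)*(39 + 3) = 1*42 = 42)
1/(T - 3420) = 1/(42 - 3420) = 1/(-3378) = -1/3378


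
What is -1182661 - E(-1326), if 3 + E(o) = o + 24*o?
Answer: -1149508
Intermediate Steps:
E(o) = -3 + 25*o (E(o) = -3 + (o + 24*o) = -3 + 25*o)
-1182661 - E(-1326) = -1182661 - (-3 + 25*(-1326)) = -1182661 - (-3 - 33150) = -1182661 - 1*(-33153) = -1182661 + 33153 = -1149508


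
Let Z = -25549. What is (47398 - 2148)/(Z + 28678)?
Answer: 45250/3129 ≈ 14.461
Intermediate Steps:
(47398 - 2148)/(Z + 28678) = (47398 - 2148)/(-25549 + 28678) = 45250/3129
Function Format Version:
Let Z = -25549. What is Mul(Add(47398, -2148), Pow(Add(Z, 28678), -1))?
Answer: Rational(45250, 3129) ≈ 14.461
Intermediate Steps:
Mul(Add(47398, -2148), Pow(Add(Z, 28678), -1)) = Mul(Add(47398, -2148), Pow(Add(-25549, 28678), -1)) = Mul(45250, Pow(3129, -1)) = Mul(45250, Rational(1, 3129)) = Rational(45250, 3129)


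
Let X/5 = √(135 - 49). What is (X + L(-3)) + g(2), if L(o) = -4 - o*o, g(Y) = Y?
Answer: -11 + 5*√86 ≈ 35.368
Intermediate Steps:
X = 5*√86 (X = 5*√(135 - 49) = 5*√86 ≈ 46.368)
L(o) = -4 - o²
(X + L(-3)) + g(2) = (5*√86 + (-4 - 1*(-3)²)) + 2 = (5*√86 + (-4 - 1*9)) + 2 = (5*√86 + (-4 - 9)) + 2 = (5*√86 - 13) + 2 = (-13 + 5*√86) + 2 = -11 + 5*√86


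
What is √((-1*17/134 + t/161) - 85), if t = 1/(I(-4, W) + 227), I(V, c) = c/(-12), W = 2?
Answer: I*√73391219247028802/29362214 ≈ 9.2264*I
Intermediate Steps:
I(V, c) = -c/12 (I(V, c) = c*(-1/12) = -c/12)
t = 6/1361 (t = 1/(-1/12*2 + 227) = 1/(-⅙ + 227) = 1/(1361/6) = 6/1361 ≈ 0.0044085)
√((-1*17/134 + t/161) - 85) = √((-1*17/134 + (6/1361)/161) - 85) = √((-17*1/134 + (6/1361)*(1/161)) - 85) = √((-17/134 + 6/219121) - 85) = √(-3724253/29362214 - 85) = √(-2499512443/29362214) = I*√73391219247028802/29362214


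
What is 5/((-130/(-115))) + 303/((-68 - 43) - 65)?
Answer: 6181/2288 ≈ 2.7015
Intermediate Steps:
5/((-130/(-115))) + 303/((-68 - 43) - 65) = 5/((-130*(-1/115))) + 303/(-111 - 65) = 5/(26/23) + 303/(-176) = 5*(23/26) + 303*(-1/176) = 115/26 - 303/176 = 6181/2288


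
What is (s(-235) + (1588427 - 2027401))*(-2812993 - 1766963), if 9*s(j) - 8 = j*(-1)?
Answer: 2010357946332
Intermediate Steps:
s(j) = 8/9 - j/9 (s(j) = 8/9 + (j*(-1))/9 = 8/9 + (-j)/9 = 8/9 - j/9)
(s(-235) + (1588427 - 2027401))*(-2812993 - 1766963) = ((8/9 - ⅑*(-235)) + (1588427 - 2027401))*(-2812993 - 1766963) = ((8/9 + 235/9) - 438974)*(-4579956) = (27 - 438974)*(-4579956) = -438947*(-4579956) = 2010357946332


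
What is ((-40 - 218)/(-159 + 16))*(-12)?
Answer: -3096/143 ≈ -21.650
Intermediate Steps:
((-40 - 218)/(-159 + 16))*(-12) = -258/(-143)*(-12) = -258*(-1/143)*(-12) = (258/143)*(-12) = -3096/143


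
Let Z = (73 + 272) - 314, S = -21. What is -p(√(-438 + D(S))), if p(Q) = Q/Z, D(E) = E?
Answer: -3*I*√51/31 ≈ -0.69111*I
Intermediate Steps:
Z = 31 (Z = 345 - 314 = 31)
p(Q) = Q/31
-p(√(-438 + D(S))) = -√(-438 - 21)/31 = -√(-459)/31 = -3*I*√51/31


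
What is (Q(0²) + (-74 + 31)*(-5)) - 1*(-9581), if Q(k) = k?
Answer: 9796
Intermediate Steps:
(Q(0²) + (-74 + 31)*(-5)) - 1*(-9581) = (0² + (-74 + 31)*(-5)) - 1*(-9581) = (0 - 43*(-5)) + 9581 = (0 + 215) + 9581 = 215 + 9581 = 9796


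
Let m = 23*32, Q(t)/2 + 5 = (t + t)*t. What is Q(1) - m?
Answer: -742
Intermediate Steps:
Q(t) = -10 + 4*t² (Q(t) = -10 + 2*((t + t)*t) = -10 + 2*((2*t)*t) = -10 + 2*(2*t²) = -10 + 4*t²)
m = 736
Q(1) - m = (-10 + 4*1²) - 1*736 = (-10 + 4*1) - 736 = (-10 + 4) - 736 = -6 - 736 = -742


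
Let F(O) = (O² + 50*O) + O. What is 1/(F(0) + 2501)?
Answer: 1/2501 ≈ 0.00039984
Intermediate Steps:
F(O) = O² + 51*O
1/(F(0) + 2501) = 1/(0*(51 + 0) + 2501) = 1/(0*51 + 2501) = 1/(0 + 2501) = 1/2501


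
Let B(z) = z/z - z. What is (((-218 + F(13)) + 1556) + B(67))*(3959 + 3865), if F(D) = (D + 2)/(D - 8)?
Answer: 9975600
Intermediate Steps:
F(D) = (2 + D)/(-8 + D)
B(z) = 1 - z
(((-218 + F(13)) + 1556) + B(67))*(3959 + 3865) = (((-218 + (2 + 13)/(-8 + 13)) + 1556) + (1 - 1*67))*(3959 + 3865) = (((-218 + 15/5) + 1556) + (1 - 67))*7824 = (((-218 + (⅕)*15) + 1556) - 66)*7824 = (((-218 + 3) + 1556) - 66)*7824 = ((-215 + 1556) - 66)*7824 = (1341 - 66)*7824 = 1275*7824 = 9975600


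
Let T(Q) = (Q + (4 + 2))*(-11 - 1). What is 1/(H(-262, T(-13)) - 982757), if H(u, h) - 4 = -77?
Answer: -1/982830 ≈ -1.0175e-6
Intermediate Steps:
T(Q) = -72 - 12*Q (T(Q) = (Q + 6)*(-12) = (6 + Q)*(-12) = -72 - 12*Q)
H(u, h) = -73 (H(u, h) = 4 - 77 = -73)
1/(H(-262, T(-13)) - 982757) = 1/(-73 - 982757) = 1/(-982830) = -1/982830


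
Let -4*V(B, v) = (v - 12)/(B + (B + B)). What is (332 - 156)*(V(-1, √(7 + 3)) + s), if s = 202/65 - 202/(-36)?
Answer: 794728/585 + 44*√10/3 ≈ 1404.9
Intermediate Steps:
V(B, v) = -(-12 + v)/(12*B) (V(B, v) = -(v - 12)/(4*(B + (B + B))) = -(-12 + v)/(4*(B + 2*B)) = -(-12 + v)/(4*(3*B)) = -(-12 + v)*1/(3*B)/4 = -(-12 + v)/(12*B))
s = 10201/1170 (s = 202*(1/65) - 202*(-1/36) = 202/65 + 101/18 = 10201/1170 ≈ 8.7188)
(332 - 156)*(V(-1, √(7 + 3)) + s) = (332 - 156)*((1/12)*(12 - √(7 + 3))/(-1) + 10201/1170) = 176*((1/12)*(-1)*(12 - √10) + 10201/1170) = 176*((-1 + √10/12) + 10201/1170) = 176*(9031/1170 + √10/12) = 794728/585 + 44*√10/3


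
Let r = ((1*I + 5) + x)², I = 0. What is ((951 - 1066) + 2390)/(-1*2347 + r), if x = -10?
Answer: -2275/2322 ≈ -0.97976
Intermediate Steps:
r = 25 (r = ((1*0 + 5) - 10)² = ((0 + 5) - 10)² = (5 - 10)² = (-5)² = 25)
((951 - 1066) + 2390)/(-1*2347 + r) = ((951 - 1066) + 2390)/(-1*2347 + 25) = (-115 + 2390)/(-2347 + 25) = 2275/(-2322) = 2275*(-1/2322) = -2275/2322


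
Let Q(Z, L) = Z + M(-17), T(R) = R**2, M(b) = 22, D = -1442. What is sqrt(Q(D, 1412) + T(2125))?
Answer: sqrt(4514205) ≈ 2124.7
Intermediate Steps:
Q(Z, L) = 22 + Z (Q(Z, L) = Z + 22 = 22 + Z)
sqrt(Q(D, 1412) + T(2125)) = sqrt((22 - 1442) + 2125**2) = sqrt(-1420 + 4515625) = sqrt(4514205)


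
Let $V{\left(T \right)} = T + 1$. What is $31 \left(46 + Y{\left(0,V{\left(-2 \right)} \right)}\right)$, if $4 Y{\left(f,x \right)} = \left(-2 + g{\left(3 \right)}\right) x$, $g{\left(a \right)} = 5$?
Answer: $\frac{5611}{4} \approx 1402.8$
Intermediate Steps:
$V{\left(T \right)} = 1 + T$
$Y{\left(f,x \right)} = \frac{3 x}{4}$ ($Y{\left(f,x \right)} = \frac{\left(-2 + 5\right) x}{4} = \frac{3 x}{4}$)
$31 \left(46 + Y{\left(0,V{\left(-2 \right)} \right)}\right) = 31 \left(46 + \frac{3 \left(1 - 2\right)}{4}\right) = 31 \left(46 + \frac{3}{4} \left(-1\right)\right) = 31 \left(46 - \frac{3}{4}\right) = 31 \cdot \frac{181}{4} = \frac{5611}{4}$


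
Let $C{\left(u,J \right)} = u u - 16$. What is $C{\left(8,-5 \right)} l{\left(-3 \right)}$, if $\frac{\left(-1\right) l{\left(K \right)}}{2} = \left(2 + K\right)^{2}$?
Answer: $-96$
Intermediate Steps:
$C{\left(u,J \right)} = -16 + u^{2}$ ($C{\left(u,J \right)} = u^{2} - 16 = -16 + u^{2}$)
$l{\left(K \right)} = - 2 \left(2 + K\right)^{2}$
$C{\left(8,-5 \right)} l{\left(-3 \right)} = \left(-16 + 8^{2}\right) \left(- 2 \left(2 - 3\right)^{2}\right) = \left(-16 + 64\right) \left(- 2 \left(-1\right)^{2}\right) = 48 \left(\left(-2\right) 1\right) = 48 \left(-2\right) = -96$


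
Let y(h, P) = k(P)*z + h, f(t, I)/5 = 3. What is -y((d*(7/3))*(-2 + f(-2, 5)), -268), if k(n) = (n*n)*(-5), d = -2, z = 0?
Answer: 182/3 ≈ 60.667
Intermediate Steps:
f(t, I) = 15 (f(t, I) = 5*3 = 15)
k(n) = -5*n**2 (k(n) = n**2*(-5) = -5*n**2)
y(h, P) = h (y(h, P) = -5*P**2*0 + h = 0 + h = h)
-y((d*(7/3))*(-2 + f(-2, 5)), -268) = -(-14/3)*(-2 + 15) = -(-14/3)*13 = -(-2*7/3)*13 = -(-14)*13/3 = -1*(-182/3) = 182/3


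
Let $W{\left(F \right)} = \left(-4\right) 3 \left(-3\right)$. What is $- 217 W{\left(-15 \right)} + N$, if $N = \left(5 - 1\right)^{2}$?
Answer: $-7796$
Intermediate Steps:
$W{\left(F \right)} = 36$ ($W{\left(F \right)} = \left(-12\right) \left(-3\right) = 36$)
$N = 16$ ($N = 4^{2} = 16$)
$- 217 W{\left(-15 \right)} + N = \left(-217\right) 36 + 16 = -7812 + 16 = -7796$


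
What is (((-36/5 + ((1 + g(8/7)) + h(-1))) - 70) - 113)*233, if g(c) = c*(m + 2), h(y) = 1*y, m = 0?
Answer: -1532441/35 ≈ -43784.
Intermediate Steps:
h(y) = y
g(c) = 2*c (g(c) = c*(0 + 2) = c*2 = 2*c)
(((-36/5 + ((1 + g(8/7)) + h(-1))) - 70) - 113)*233 = (((-36/5 + ((1 + 2*(8/7)) - 1)) - 70) - 113)*233 = (((-36/5 + ((1 + 16/7) - 1)) - 70) - 113)*233 = (((-36/5 + (23/7 - 1)) - 70) - 113)*233 = (((-36/5 + 16/7) - 70) - 113)*233 = ((-172/35 - 70) - 113)*233 = (-2622/35 - 113)*233 = -6577/35*233 = -1532441/35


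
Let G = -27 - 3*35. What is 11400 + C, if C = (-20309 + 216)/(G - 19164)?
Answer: 219994493/19296 ≈ 11401.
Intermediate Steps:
G = -132 (G = -27 - 105 = -132)
C = 20093/19296 (C = (-20309 + 216)/(-132 - 19164) = -20093/(-19296) = -20093*(-1/19296) = 20093/19296 ≈ 1.0413)
11400 + C = 11400 + 20093/19296 = 219994493/19296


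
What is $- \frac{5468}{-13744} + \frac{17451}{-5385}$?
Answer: $- \frac{17533447}{6167620} \approx -2.8428$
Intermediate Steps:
$- \frac{5468}{-13744} + \frac{17451}{-5385} = \left(-5468\right) \left(- \frac{1}{13744}\right) + 17451 \left(- \frac{1}{5385}\right) = \frac{1367}{3436} - \frac{5817}{1795} = - \frac{17533447}{6167620}$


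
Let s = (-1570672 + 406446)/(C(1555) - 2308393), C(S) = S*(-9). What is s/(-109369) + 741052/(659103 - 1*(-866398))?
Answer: 94111698214844859/193736531855569586 ≈ 0.48577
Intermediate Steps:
C(S) = -9*S
s = 582113/1161194 (s = (-1570672 + 406446)/(-9*1555 - 2308393) = -1164226/(-13995 - 2308393) = -1164226/(-2322388) = -1164226*(-1/2322388) = 582113/1161194 ≈ 0.50131)
s/(-109369) + 741052/(659103 - 1*(-866398)) = (582113/1161194)/(-109369) + 741052/(659103 - 1*(-866398)) = (582113/1161194)*(-1/109369) + 741052/(659103 + 866398) = -582113/126998626586 + 741052/1525501 = 94111698214844859/193736531855569586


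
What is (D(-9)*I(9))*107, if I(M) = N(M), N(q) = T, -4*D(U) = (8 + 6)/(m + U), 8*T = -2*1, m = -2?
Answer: -749/88 ≈ -8.5114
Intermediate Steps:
T = -1/4 (T = (-2*1)/8 = (1/8)*(-2) = -1/4 ≈ -0.25000)
D(U) = -7/(2*(-2 + U)) (D(U) = -(8 + 6)/(4*(-2 + U)) = -7/(2*(-2 + U)))
N(q) = -1/4
I(M) = -1/4
(D(-9)*I(9))*107 = (-7/(-4 + 2*(-9))*(-1/4))*107 = (-7/(-4 - 18)*(-1/4))*107 = (-7/(-22)*(-1/4))*107 = (-7*(-1/22)*(-1/4))*107 = ((7/22)*(-1/4))*107 = -7/88*107 = -749/88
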